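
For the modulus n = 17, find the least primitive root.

φ(17) = 17 − 1 = 16 = 2^4.
Test candidates g = 2, 3, … against the prime factors q ∈ {2} of φ(17): g is a generator iff g^(16/q) ≢ 1 for every such q.
g = 2: 2^8 ≡ 1 — hits 1, so not a primitive root.
g = 3: 3^8 ≡ 16 — none is 1, so 3 is a primitive root.
Hence the least primitive root of 17 is 3.

3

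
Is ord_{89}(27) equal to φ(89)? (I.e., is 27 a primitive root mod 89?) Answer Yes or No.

φ(89) = 89 − 1 = 88 = 2^3 · 11.
An element g generates (Z/89Z)^× iff g^(88/q) ≢ 1 (mod 89) for each prime q ∈ {2, 11}.
27^44 ≡ 88 (mod 89)  [q = 2: ≢ 1 ✓]
27^8 ≡ 39 (mod 89)  [q = 11: ≢ 1 ✓]
None equal 1, so ord_89(27) = 88: 27 is a primitive root.

Yes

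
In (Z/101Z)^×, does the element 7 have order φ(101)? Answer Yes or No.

Yes

φ(101) = 101 − 1 = 100 = 2^2 · 5^2.
An element g generates (Z/101Z)^× iff g^(100/q) ≢ 1 (mod 101) for each prime q ∈ {2, 5}.
7^50 ≡ 100 (mod 101)  [q = 2: ≢ 1 ✓]
7^20 ≡ 84 (mod 101)  [q = 5: ≢ 1 ✓]
Every test exponent gives a nontrivial residue, hence 7 generates the full group.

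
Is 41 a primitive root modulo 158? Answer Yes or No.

No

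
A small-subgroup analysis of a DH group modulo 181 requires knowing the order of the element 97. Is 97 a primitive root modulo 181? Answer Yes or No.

Yes

φ(181) = 181 − 1 = 180 = 2^2 · 3^2 · 5.
Test 97^(180/q) mod 181 for each prime factor q of 180:
97^90 ≡ 180 (mod 181)  [q = 2: ≢ 1 ✓]
97^60 ≡ 48 (mod 181)  [q = 3: ≢ 1 ✓]
97^36 ≡ 125 (mod 181)  [q = 5: ≢ 1 ✓]
None equal 1, so ord_181(97) = 180: 97 is a primitive root.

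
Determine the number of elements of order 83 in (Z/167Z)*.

φ(167) = 167 − 1 = 166 = 2 · 83.
In a cyclic group of order 166, there are φ(d) elements of order d for each divisor d of 166, and zero for non-divisors.
83 | 166, and φ(83) = 83 − 1 = 82.

82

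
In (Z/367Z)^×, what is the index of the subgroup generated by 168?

By Lagrange's theorem, ord_367(168) divides φ(367) = 367 − 1 = 366 = 2 · 3 · 61.
Divisors of 366: 1, 2, 3, 6, 61, 122, 183, 366.
Check 168^d mod 367 for each divisor in increasing order:
168^1 ≡ 168 (mod 367)
168^2 ≡ 332 (mod 367)
168^3 ≡ 359 (mod 367)
168^6 ≡ 64 (mod 367)
168^61 ≡ 366 (mod 367)
168^122 ≡ 1 (mod 367) ✓
So ord_367(168) = 122, hence |⟨168⟩| = 122.
[(Z/367Z)^× : ⟨168⟩] = 366/122 = 3.

3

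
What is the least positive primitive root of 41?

φ(41) = 41 − 1 = 40 = 2^3 · 5.
Test candidates g = 2, 3, … against the prime factors q ∈ {2, 5} of φ(41): g is a generator iff g^(40/q) ≢ 1 for every such q.
g = 2: 2^20 ≡ 1 — hits 1, so not a primitive root.
g = 3: 3^20 ≡ 40; 3^8 ≡ 1 — hits 1, so not a primitive root.
g = 4: 4^20 ≡ 1 — hits 1, so not a primitive root.
g = 5: 5^20 ≡ 1 — hits 1, so not a primitive root.
g = 6: 6^20 ≡ 40; 6^8 ≡ 10 — none is 1, so 6 is a primitive root.
The smallest primitive root modulo 41 is 6.

6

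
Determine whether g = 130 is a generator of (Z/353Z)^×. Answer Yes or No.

No

φ(353) = 353 − 1 = 352 = 2^5 · 11.
Test 130^(352/q) mod 353 for each prime factor q of 352:
130^176 ≡ 1 (mod 353)  [q = 2: ≡ 1 ✗]
130^32 ≡ 22 (mod 353)  [q = 11: ≢ 1 ✓]
Since 130^176 ≡ 1, the order of 130 divides 176 < 352, so 130 is not a primitive root.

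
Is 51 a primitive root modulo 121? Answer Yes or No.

Yes

φ(121) = φ(11^2) = 11·(11−1) = 110 = 2 · 5 · 11.
It suffices to check that the order of 51 is not a proper divisor of 110: compute 51^(110/q) for q ∈ {2, 5, 11}.
51^55 ≡ 120 (mod 121)  [q = 2: ≢ 1 ✓]
51^22 ≡ 27 (mod 121)  [q = 5: ≢ 1 ✓]
51^10 ≡ 34 (mod 121)  [q = 11: ≢ 1 ✓]
None equal 1, so ord_121(51) = 110: 51 is a primitive root.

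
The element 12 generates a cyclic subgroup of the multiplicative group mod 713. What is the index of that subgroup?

2

Since 12 ∈ (Z/713Z)^×, its order divides φ(713) = φ(23·31) = (23−1)·(31−1) = 22·30 = 660 = 2^2 · 3 · 5 · 11.
Divisors of 660: 1, 2, 3, 4, 5, 6, 10, 11, 12, 15, 20, 22, 30, 33, 44, 55, 60, 66, 110, 132, 165, 220, 330, 660.
Test each divisor d:
12^1 ≡ 12 (mod 713)
12^2 ≡ 144 (mod 713)
12^3 ≡ 302 (mod 713)
12^4 ≡ 59 (mod 713)
12^5 ≡ 708 (mod 713)
12^6 ≡ 653 (mod 713)
12^10 ≡ 25 (mod 713)
12^11 ≡ 300 (mod 713)
12^12 ≡ 35 (mod 713)
12^15 ≡ 588 (mod 713)
12^20 ≡ 625 (mod 713)
12^22 ≡ 162 (mod 713)
12^30 ≡ 652 (mod 713)
12^33 ≡ 116 (mod 713)
12^44 ≡ 576 (mod 713)
12^55 ≡ 254 (mod 713)
12^60 ≡ 156 (mod 713)
12^66 ≡ 622 (mod 713)
12^110 ≡ 346 (mod 713)
12^132 ≡ 438 (mod 713)
12^165 ≡ 185 (mod 713)
12^220 ≡ 645 (mod 713)
12^330 ≡ 1 (mod 713) ✓
Thus |⟨12⟩| = ord(12) = 330.
The index is φ(713) / ord(12) = 660 / 330 = 2.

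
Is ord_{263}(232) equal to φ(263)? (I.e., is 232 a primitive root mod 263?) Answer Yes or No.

Yes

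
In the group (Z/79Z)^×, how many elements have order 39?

24

φ(79) = 79 − 1 = 78 = 2 · 3 · 13.
Since (Z/79Z)^× is cyclic of order 78, the number of elements of order d is φ(d) when d | 78 and 0 otherwise.
39 = 3 · 13 divides 78, and φ(39) = 24.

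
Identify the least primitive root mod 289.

3

φ(289) = φ(17^2) = 17·(17−1) = 272 = 2^4 · 17.
g is a primitive root iff g^(272/q) ≢ 1 (mod 289) for each prime q ∈ {2, 17}.
g = 2: 2^136 ≡ 1 — hits 1, so not a primitive root.
g = 3: 3^136 ≡ 288; 3^16 ≡ 171 — none is 1, so 3 is a primitive root.
Hence the least primitive root of 289 is 3.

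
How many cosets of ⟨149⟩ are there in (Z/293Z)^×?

4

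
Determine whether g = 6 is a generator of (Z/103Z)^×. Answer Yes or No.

φ(103) = 103 − 1 = 102 = 2 · 3 · 17.
6 is a primitive root mod 103 iff 6^(φ(103)/q) ≢ 1 for every prime q | φ(103), i.e. q ∈ {2, 3, 17}.
6^51 ≡ 102 (mod 103)  [q = 2: ≢ 1 ✓]
6^34 ≡ 46 (mod 103)  [q = 3: ≢ 1 ✓]
6^6 ≡ 100 (mod 103)  [q = 17: ≢ 1 ✓]
All checks pass, so 6 has order 102 and is a primitive root modulo 103.

Yes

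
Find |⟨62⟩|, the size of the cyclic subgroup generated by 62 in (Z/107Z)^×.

53

The order of 62 must divide φ(107) = 107 − 1 = 106 = 2 · 53.
Divisors of 106: 1, 2, 53, 106.
Evaluate successive powers at the divisors of 106:
62^1 ≡ 62 (mod 107)
62^2 ≡ 99 (mod 107)
62^53 ≡ 1 (mod 107) ✓
Hence ord(62) = 53.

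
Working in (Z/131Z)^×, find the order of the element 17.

130

ord(17) | φ(131) = 131 − 1 = 130 = 2 · 5 · 13.
Divisors of 130: 1, 2, 5, 10, 13, 26, 65, 130.
Check 17^d mod 131 for each divisor in increasing order:
17^1 ≡ 17 (mod 131)
17^2 ≡ 27 (mod 131)
17^5 ≡ 79 (mod 131)
17^10 ≡ 84 (mod 131)
17^13 ≡ 42 (mod 131)
17^26 ≡ 61 (mod 131)
17^65 ≡ 130 (mod 131)
17^130 ≡ 1 (mod 131) ✓
The smallest such exponent is 130, so the order of 17 is 130.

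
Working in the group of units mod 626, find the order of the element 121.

39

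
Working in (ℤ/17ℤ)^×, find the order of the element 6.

16

By Lagrange's theorem, ord_17(6) divides φ(17) = 17 − 1 = 16 = 2^4.
Divisors of 16: 1, 2, 4, 8, 16.
Evaluate successive powers at the divisors of 16:
6^1 ≡ 6 (mod 17)
6^2 ≡ 2 (mod 17)
6^4 ≡ 4 (mod 17)
6^8 ≡ 16 (mod 17)
6^16 ≡ 1 (mod 17) ✓
Therefore the multiplicative order of 6 modulo 17 is 16.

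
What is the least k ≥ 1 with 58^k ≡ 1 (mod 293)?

ord(58) | φ(293) = 293 − 1 = 292 = 2^2 · 73.
Divisors of 292: 1, 2, 4, 73, 146, 292.
Evaluate successive powers at the divisors of 292:
58^1 ≡ 58 (mod 293)
58^2 ≡ 141 (mod 293)
58^4 ≡ 250 (mod 293)
58^73 ≡ 292 (mod 293)
58^146 ≡ 1 (mod 293) ✓
So ord_293(58) = 146.

146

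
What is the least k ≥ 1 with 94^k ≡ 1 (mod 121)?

The order of 94 must divide φ(121) = φ(11^2) = 11·(11−1) = 110 = 2 · 5 · 11.
Divisors of 110: 1, 2, 5, 10, 11, 22, 55, 110.
Evaluate successive powers at the divisors of 110:
94^1 ≡ 94
94^2 ≡ 3
94^5 ≡ 120
94^10 ≡ 1
Hence ord(94) = 10.

10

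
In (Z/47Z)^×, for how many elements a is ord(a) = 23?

22

φ(47) = 47 − 1 = 46 = 2 · 23.
Since (Z/47Z)^× is cyclic of order 46, the number of elements of order d is φ(d) when d | 46 and 0 otherwise.
23 | 46, and φ(23) = 23 − 1 = 22.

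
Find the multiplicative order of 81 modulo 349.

By Lagrange's theorem, ord_349(81) divides φ(349) = 349 − 1 = 348 = 2^2 · 3 · 29.
Divisors of 348: 1, 2, 3, 4, 6, 12, 29, 58, 87, 116, 174, 348.
Compute 81^d (mod 349) for the divisors d until we hit 1:
81^1 ≡ 81 (mod 349)
81^2 ≡ 279 (mod 349)
81^3 ≡ 263 (mod 349)
81^4 ≡ 14 (mod 349)
81^6 ≡ 67 (mod 349)
81^12 ≡ 301 (mod 349)
81^29 ≡ 122 (mod 349)
81^58 ≡ 226 (mod 349)
81^87 ≡ 1 (mod 349) ✓
Hence ord(81) = 87.

87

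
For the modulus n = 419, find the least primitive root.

2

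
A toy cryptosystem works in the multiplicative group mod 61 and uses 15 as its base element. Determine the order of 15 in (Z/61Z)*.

15

Since 15 ∈ (Z/61Z)^×, its order divides φ(61) = 61 − 1 = 60 = 2^2 · 3 · 5.
Divisors of 60: 1, 2, 3, 4, 5, 6, 10, 12, 15, 20, 30, 60.
Check 15^d mod 61 for each divisor in increasing order:
15^1 ≡ 15
15^2 ≡ 42
15^3 ≡ 20
15^4 ≡ 56
15^5 ≡ 47
15^6 ≡ 34
15^10 ≡ 13
15^12 ≡ 58
15^15 ≡ 1
The smallest such exponent is 15, so the order of 15 is 15.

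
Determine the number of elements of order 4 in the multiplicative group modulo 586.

φ(586) = φ(2)·φ(293) = 1·292 = 292 = 2^2 · 73.
(Z/586Z)^× is cyclic (|G| = 292); a cyclic group of order m has exactly φ(d) elements of each order d | m, and none otherwise.
4 = 2^2 divides 292, and φ(4) = 2.

2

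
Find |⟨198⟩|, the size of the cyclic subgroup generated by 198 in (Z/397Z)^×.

44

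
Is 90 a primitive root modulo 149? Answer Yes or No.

φ(149) = 149 − 1 = 148 = 2^2 · 37.
It suffices to check that the order of 90 is not a proper divisor of 148: compute 90^(148/q) for q ∈ {2, 37}.
90^74 ≡ 148 (mod 149)  [q = 2: ≢ 1 ✓]
90^4 ≡ 85 (mod 149)  [q = 37: ≢ 1 ✓]
Every test exponent gives a nontrivial residue, hence 90 generates the full group.

Yes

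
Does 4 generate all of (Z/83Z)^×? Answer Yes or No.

No

φ(83) = 83 − 1 = 82 = 2 · 41.
4 is a primitive root mod 83 iff 4^(φ(83)/q) ≢ 1 for every prime q | φ(83), i.e. q ∈ {2, 41}.
4^41 ≡ 1 (mod 83)  [q = 2: ≡ 1 ✗]
4^2 ≡ 16 (mod 83)  [q = 41: ≢ 1 ✓]
4^41 ≡ 1 shows ord(4) | 41, strictly less than φ(83); not a primitive root.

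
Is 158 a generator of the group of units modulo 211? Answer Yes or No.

Yes

φ(211) = 211 − 1 = 210 = 2 · 3 · 5 · 7.
Test 158^(210/q) mod 211 for each prime factor q of 210:
158^105 ≡ 210 (mod 211)  [q = 2: ≢ 1 ✓]
158^70 ≡ 196 (mod 211)  [q = 3: ≢ 1 ✓]
158^42 ≡ 188 (mod 211)  [q = 5: ≢ 1 ✓]
158^30 ≡ 199 (mod 211)  [q = 7: ≢ 1 ✓]
All checks pass, so 158 has order 210 and is a primitive root modulo 211.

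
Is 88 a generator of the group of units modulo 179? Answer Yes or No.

φ(179) = 179 − 1 = 178 = 2 · 89.
It suffices to check that the order of 88 is not a proper divisor of 178: compute 88^(178/q) for q ∈ {2, 89}.
88^89 ≡ 1 (mod 179)  [q = 2: ≡ 1 ✗]
88^2 ≡ 47 (mod 179)  [q = 89: ≢ 1 ✓]
Since 88^89 ≡ 1, the order of 88 divides 89 < 178, so 88 is not a primitive root.

No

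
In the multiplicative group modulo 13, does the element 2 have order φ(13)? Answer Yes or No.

φ(13) = 13 − 1 = 12 = 2^2 · 3.
Test 2^(12/q) mod 13 for each prime factor q of 12:
2^6 ≡ 12 (mod 13)  [q = 2: ≢ 1 ✓]
2^4 ≡ 3 (mod 13)  [q = 3: ≢ 1 ✓]
Every test exponent gives a nontrivial residue, hence 2 generates the full group.

Yes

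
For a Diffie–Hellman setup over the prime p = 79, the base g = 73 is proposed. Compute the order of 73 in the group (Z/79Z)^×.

Since 73 ∈ (Z/79Z)^×, its order divides φ(79) = 79 − 1 = 78 = 2 · 3 · 13.
Divisors of 78: 1, 2, 3, 6, 13, 26, 39, 78.
Evaluate successive powers at the divisors of 78:
73^1 ≡ 73
73^2 ≡ 36
73^3 ≡ 21
73^6 ≡ 46
73^13 ≡ 23
73^26 ≡ 55
73^39 ≡ 1
Therefore the multiplicative order of 73 modulo 79 is 39.

39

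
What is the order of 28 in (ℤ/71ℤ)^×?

70

Since 28 ∈ (Z/71Z)^×, its order divides φ(71) = 71 − 1 = 70 = 2 · 5 · 7.
Divisors of 70: 1, 2, 5, 7, 10, 14, 35, 70.
Test each divisor d:
28^1 ≡ 28
28^2 ≡ 3
28^5 ≡ 39
28^7 ≡ 46
28^10 ≡ 30
28^14 ≡ 57
28^35 ≡ 70
28^70 ≡ 1
Therefore the multiplicative order of 28 modulo 71 is 70.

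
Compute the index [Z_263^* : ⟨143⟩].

ord(143) | φ(263) = 263 − 1 = 262 = 2 · 131.
Divisors of 262: 1, 2, 131, 262.
Compute 143^d (mod 263) for the divisors d until we hit 1:
143^1 ≡ 143 (mod 263)
143^2 ≡ 198 (mod 263)
143^131 ≡ 1 (mod 263) ✓
So ord_263(143) = 131, hence |⟨143⟩| = 131.
[(Z/263Z)^× : ⟨143⟩] = 262/131 = 2.

2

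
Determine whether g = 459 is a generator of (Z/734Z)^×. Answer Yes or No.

φ(734) = φ(2)·φ(367) = 1·366 = 366 = 2 · 3 · 61.
An element g generates (Z/734Z)^× iff g^(366/q) ≢ 1 (mod 734) for each prime q ∈ {2, 3, 61}.
459^183 ≡ 1 (mod 734)  [q = 2: ≡ 1 ✗]
459^122 ≡ 283 (mod 734)  [q = 3: ≢ 1 ✓]
459^6 ≡ 423 (mod 734)  [q = 61: ≢ 1 ✓]
Since 459^183 ≡ 1, the order of 459 divides 183 < 366, so 459 is not a primitive root.

No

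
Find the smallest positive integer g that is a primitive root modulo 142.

7

φ(142) = φ(2)·φ(71) = 1·70 = 70 = 2 · 5 · 7.
Test candidates g = 2, 3, … against the prime factors q ∈ {2, 5, 7} of φ(142): g is a generator iff g^(70/q) ≢ 1 for every such q.
g = 2: gcd(2, 142) = 2 > 1, not a unit — skip.
g = 3: 3^35 ≡ 1 — hits 1, so not a primitive root.
g = 4: gcd(4, 142) = 2 > 1, not a unit — skip.
g = 5: 5^35 ≡ 1 — hits 1, so not a primitive root.
g = 6: gcd(6, 142) = 2 > 1, not a unit — skip.
g = 7: 7^35 ≡ 141; 7^14 ≡ 125; 7^10 ≡ 45 — none is 1, so 7 is a primitive root.
The smallest primitive root modulo 142 is 7.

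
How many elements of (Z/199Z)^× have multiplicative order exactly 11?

10

φ(199) = 199 − 1 = 198 = 2 · 3^2 · 11.
In a cyclic group of order 198, there are φ(d) elements of order d for each divisor d of 198, and zero for non-divisors.
11 | 198, and φ(11) = 11 − 1 = 10.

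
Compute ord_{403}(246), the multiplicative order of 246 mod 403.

Since 246 ∈ (Z/403Z)^×, its order divides φ(403) = φ(13·31) = (13−1)·(31−1) = 12·30 = 360 = 2^3 · 3^2 · 5.
Divisors of 360: 1, 2, 3, 4, 5, 6, 8, 9, 10, 12, 15, 18, 20, 24, 30, 36, 40, 45, 60, 72, 90, 120, 180, 360.
Check 246^d mod 403 for each divisor in increasing order:
246^1 ≡ 246
246^2 ≡ 66
246^3 ≡ 116
246^4 ≡ 326
246^5 ≡ 402
246^6 ≡ 157
246^8 ≡ 287
246^9 ≡ 77
246^10 ≡ 1
So ord_403(246) = 10.

10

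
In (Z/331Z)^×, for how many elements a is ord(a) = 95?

0

φ(331) = 331 − 1 = 330 = 2 · 3 · 5 · 11.
Since (Z/331Z)^× is cyclic of order 330, the number of elements of order d is φ(d) when d | 330 and 0 otherwise.
95 does not divide 330, so no element of (Z/331Z)^× has order 95.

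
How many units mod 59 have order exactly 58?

28

φ(59) = 59 − 1 = 58 = 2 · 29.
In a cyclic group of order 58, there are φ(d) elements of order d for each divisor d of 58, and zero for non-divisors.
58 = 2 · 29 divides 58, and φ(58) = 28.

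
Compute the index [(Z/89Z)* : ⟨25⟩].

The order of 25 must divide φ(89) = 89 − 1 = 88 = 2^3 · 11.
Divisors of 88: 1, 2, 4, 8, 11, 22, 44, 88.
Evaluate successive powers at the divisors of 88:
25^1 ≡ 25 (mod 89)
25^2 ≡ 2 (mod 89)
25^4 ≡ 4 (mod 89)
25^8 ≡ 16 (mod 89)
25^11 ≡ 88 (mod 89)
25^22 ≡ 1 (mod 89) ✓
Thus |⟨25⟩| = ord(25) = 22.
The index is φ(89) / ord(25) = 88 / 22 = 4.

4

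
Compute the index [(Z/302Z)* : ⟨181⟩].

1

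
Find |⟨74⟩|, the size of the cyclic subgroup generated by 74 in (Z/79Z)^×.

78

ord(74) | φ(79) = 79 − 1 = 78 = 2 · 3 · 13.
Divisors of 78: 1, 2, 3, 6, 13, 26, 39, 78.
Test each divisor d:
74^1 ≡ 74
74^2 ≡ 25
74^3 ≡ 33
74^6 ≡ 62
74^13 ≡ 56
74^26 ≡ 55
74^39 ≡ 78
74^78 ≡ 1
Hence ord(74) = 78.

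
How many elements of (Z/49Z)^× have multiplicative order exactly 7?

6

φ(49) = φ(7^2) = 7·(7−1) = 42 = 2 · 3 · 7.
In a cyclic group of order 42, there are φ(d) elements of order d for each divisor d of 42, and zero for non-divisors.
7 | 42, and φ(7) = 7 − 1 = 6.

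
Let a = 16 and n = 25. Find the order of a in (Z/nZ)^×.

5

By Lagrange's theorem, ord_25(16) divides φ(25) = φ(5^2) = 5·(5−1) = 20 = 2^2 · 5.
Divisors of 20: 1, 2, 4, 5, 10, 20.
Test each divisor d:
16^1 ≡ 16 (mod 25)
16^2 ≡ 6 (mod 25)
16^4 ≡ 11 (mod 25)
16^5 ≡ 1 (mod 25) ✓
Therefore the multiplicative order of 16 modulo 25 is 5.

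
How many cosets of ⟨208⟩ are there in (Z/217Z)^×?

Since 208 ∈ (Z/217Z)^×, its order divides φ(217) = φ(7·31) = (7−1)·(31−1) = 6·30 = 180 = 2^2 · 3^2 · 5.
Divisors of 180: 1, 2, 3, 4, 5, 6, 9, 10, 12, 15, 18, 20, 30, 36, 45, 60, 90, 180.
Evaluate successive powers at the divisors of 180:
208^1 ≡ 208 (mod 217)
208^2 ≡ 81 (mod 217)
208^3 ≡ 139 (mod 217)
208^4 ≡ 51 (mod 217)
208^5 ≡ 192 (mod 217)
208^6 ≡ 8 (mod 217)
208^9 ≡ 27 (mod 217)
208^10 ≡ 191 (mod 217)
208^12 ≡ 64 (mod 217)
208^15 ≡ 216 (mod 217)
208^18 ≡ 78 (mod 217)
208^20 ≡ 25 (mod 217)
208^30 ≡ 1 (mod 217) ✓
Thus |⟨208⟩| = ord(208) = 30.
[(Z/217Z)^× : ⟨208⟩] = 180/30 = 6.

6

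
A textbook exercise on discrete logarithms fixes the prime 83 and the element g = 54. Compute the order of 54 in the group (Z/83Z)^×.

82

Since 54 ∈ (Z/83Z)^×, its order divides φ(83) = 83 − 1 = 82 = 2 · 41.
Divisors of 82: 1, 2, 41, 82.
Test each divisor d:
54^1 ≡ 54
54^2 ≡ 11
54^41 ≡ 82
54^82 ≡ 1
The smallest such exponent is 82, so the order of 54 is 82.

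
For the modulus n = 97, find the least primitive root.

φ(97) = 97 − 1 = 96 = 2^5 · 3.
Test candidates g = 2, 3, … against the prime factors q ∈ {2, 3} of φ(97): g is a generator iff g^(96/q) ≢ 1 for every such q.
g = 2: 2^48 ≡ 1 — hits 1, so not a primitive root.
g = 3: 3^48 ≡ 1 — hits 1, so not a primitive root.
g = 4: 4^48 ≡ 1 — hits 1, so not a primitive root.
g = 5: 5^48 ≡ 96; 5^32 ≡ 35 — none is 1, so 5 is a primitive root.
So 5 is the smallest generator of (Z/97Z)^×.

5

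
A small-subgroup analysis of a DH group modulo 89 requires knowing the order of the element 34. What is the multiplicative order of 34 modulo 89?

By Lagrange's theorem, ord_89(34) divides φ(89) = 89 − 1 = 88 = 2^3 · 11.
Divisors of 88: 1, 2, 4, 8, 11, 22, 44, 88.
Check 34^d mod 89 for each divisor in increasing order:
34^1 ≡ 34 (mod 89)
34^2 ≡ 88 (mod 89)
34^4 ≡ 1 (mod 89) ✓
Hence ord(34) = 4.

4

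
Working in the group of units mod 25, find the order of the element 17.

20

The order of 17 must divide φ(25) = φ(5^2) = 5·(5−1) = 20 = 2^2 · 5.
Divisors of 20: 1, 2, 4, 5, 10, 20.
Check 17^d mod 25 for each divisor in increasing order:
17^1 ≡ 17 (mod 25)
17^2 ≡ 14 (mod 25)
17^4 ≡ 21 (mod 25)
17^5 ≡ 7 (mod 25)
17^10 ≡ 24 (mod 25)
17^20 ≡ 1 (mod 25) ✓
Therefore the multiplicative order of 17 modulo 25 is 20.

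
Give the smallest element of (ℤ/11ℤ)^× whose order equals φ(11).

2

φ(11) = 11 − 1 = 10 = 2 · 5.
g is a primitive root iff g^(10/q) ≢ 1 (mod 11) for each prime q ∈ {2, 5}.
g = 2: 2^5 ≡ 10; 2^2 ≡ 4 — none is 1, so 2 is a primitive root.
The smallest primitive root modulo 11 is 2.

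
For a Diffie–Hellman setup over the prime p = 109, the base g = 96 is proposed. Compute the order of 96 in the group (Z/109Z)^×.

108

Since 96 ∈ (Z/109Z)^×, its order divides φ(109) = 109 − 1 = 108 = 2^2 · 3^3.
Divisors of 108: 1, 2, 3, 4, 6, 9, 12, 18, 27, 36, 54, 108.
Evaluate successive powers at the divisors of 108:
96^1 ≡ 96 (mod 109)
96^2 ≡ 60 (mod 109)
96^3 ≡ 92 (mod 109)
96^4 ≡ 3 (mod 109)
96^6 ≡ 71 (mod 109)
96^9 ≡ 101 (mod 109)
96^12 ≡ 27 (mod 109)
96^18 ≡ 64 (mod 109)
96^27 ≡ 33 (mod 109)
96^36 ≡ 63 (mod 109)
96^54 ≡ 108 (mod 109)
96^108 ≡ 1 (mod 109) ✓
So ord_109(96) = 108.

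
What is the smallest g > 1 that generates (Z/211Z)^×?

2

φ(211) = 211 − 1 = 210 = 2 · 3 · 5 · 7.
g is a primitive root iff g^(210/q) ≢ 1 (mod 211) for each prime q ∈ {2, 3, 5, 7}.
g = 2: 2^105 ≡ 210; 2^70 ≡ 196; 2^42 ≡ 107; 2^30 ≡ 171 — none is 1, so 2 is a primitive root.
So 2 is the smallest generator of (Z/211Z)^×.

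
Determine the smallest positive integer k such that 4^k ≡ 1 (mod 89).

ord(4) | φ(89) = 89 − 1 = 88 = 2^3 · 11.
Divisors of 88: 1, 2, 4, 8, 11, 22, 44, 88.
Test each divisor d:
4^1 ≡ 4
4^2 ≡ 16
4^4 ≡ 78
4^8 ≡ 32
4^11 ≡ 1
Hence ord(4) = 11.

11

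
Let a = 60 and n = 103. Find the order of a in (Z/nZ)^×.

51

Since 60 ∈ (Z/103Z)^×, its order divides φ(103) = 103 − 1 = 102 = 2 · 3 · 17.
Divisors of 102: 1, 2, 3, 6, 17, 34, 51, 102.
Evaluate successive powers at the divisors of 102:
60^1 ≡ 60
60^2 ≡ 98
60^3 ≡ 9
60^6 ≡ 81
60^17 ≡ 56
60^34 ≡ 46
60^51 ≡ 1
Hence ord(60) = 51.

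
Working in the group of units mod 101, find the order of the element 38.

100

Since 38 ∈ (Z/101Z)^×, its order divides φ(101) = 101 − 1 = 100 = 2^2 · 5^2.
Divisors of 100: 1, 2, 4, 5, 10, 20, 25, 50, 100.
Evaluate successive powers at the divisors of 100:
38^1 ≡ 38 (mod 101)
38^2 ≡ 30 (mod 101)
38^4 ≡ 92 (mod 101)
38^5 ≡ 62 (mod 101)
38^10 ≡ 6 (mod 101)
38^20 ≡ 36 (mod 101)
38^25 ≡ 10 (mod 101)
38^50 ≡ 100 (mod 101)
38^100 ≡ 1 (mod 101) ✓
Therefore the multiplicative order of 38 modulo 101 is 100.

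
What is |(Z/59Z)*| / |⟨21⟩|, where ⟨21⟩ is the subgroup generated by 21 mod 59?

By Lagrange's theorem, ord_59(21) divides φ(59) = 59 − 1 = 58 = 2 · 29.
Divisors of 58: 1, 2, 29, 58.
Check 21^d mod 59 for each divisor in increasing order:
21^1 ≡ 21 (mod 59)
21^2 ≡ 28 (mod 59)
21^29 ≡ 1 (mod 59) ✓
So ord_59(21) = 29, hence |⟨21⟩| = 29.
The index is φ(59) / ord(21) = 58 / 29 = 2.

2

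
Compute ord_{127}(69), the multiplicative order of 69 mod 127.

63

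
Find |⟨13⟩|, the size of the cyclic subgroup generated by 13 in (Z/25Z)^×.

20

The order of 13 must divide φ(25) = φ(5^2) = 5·(5−1) = 20 = 2^2 · 5.
Divisors of 20: 1, 2, 4, 5, 10, 20.
Test each divisor d:
13^1 ≡ 13 (mod 25)
13^2 ≡ 19 (mod 25)
13^4 ≡ 11 (mod 25)
13^5 ≡ 18 (mod 25)
13^10 ≡ 24 (mod 25)
13^20 ≡ 1 (mod 25) ✓
Therefore the multiplicative order of 13 modulo 25 is 20.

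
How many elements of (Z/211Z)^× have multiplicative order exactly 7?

6

φ(211) = 211 − 1 = 210 = 2 · 3 · 5 · 7.
(Z/211Z)^× is cyclic (|G| = 210); a cyclic group of order m has exactly φ(d) elements of each order d | m, and none otherwise.
7 | 210, and φ(7) = 7 − 1 = 6.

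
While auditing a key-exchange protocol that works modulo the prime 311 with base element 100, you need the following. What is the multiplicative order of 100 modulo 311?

155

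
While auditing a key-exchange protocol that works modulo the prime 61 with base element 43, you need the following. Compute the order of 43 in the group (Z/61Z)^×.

By Lagrange's theorem, ord_61(43) divides φ(61) = 61 − 1 = 60 = 2^2 · 3 · 5.
Divisors of 60: 1, 2, 3, 4, 5, 6, 10, 12, 15, 20, 30, 60.
Test each divisor d:
43^1 ≡ 43
43^2 ≡ 19
43^3 ≡ 24
43^4 ≡ 56
43^5 ≡ 29
43^6 ≡ 27
43^10 ≡ 48
43^12 ≡ 58
43^15 ≡ 50
43^20 ≡ 47
43^30 ≡ 60
43^60 ≡ 1
The smallest such exponent is 60, so the order of 43 is 60.

60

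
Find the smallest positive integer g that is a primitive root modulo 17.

3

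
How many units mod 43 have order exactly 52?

φ(43) = 43 − 1 = 42 = 2 · 3 · 7.
Since (Z/43Z)^× is cyclic of order 42, the number of elements of order d is φ(d) when d | 42 and 0 otherwise.
Since 52 ∤ 42, the count is 0.

0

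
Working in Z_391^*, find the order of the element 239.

11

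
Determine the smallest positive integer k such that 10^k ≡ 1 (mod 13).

6

By Lagrange's theorem, ord_13(10) divides φ(13) = 13 − 1 = 12 = 2^2 · 3.
Divisors of 12: 1, 2, 3, 4, 6, 12.
Compute 10^d (mod 13) for the divisors d until we hit 1:
10^1 ≡ 10 (mod 13)
10^2 ≡ 9 (mod 13)
10^3 ≡ 12 (mod 13)
10^4 ≡ 3 (mod 13)
10^6 ≡ 1 (mod 13) ✓
Therefore the multiplicative order of 10 modulo 13 is 6.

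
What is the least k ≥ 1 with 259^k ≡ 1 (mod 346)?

By Lagrange's theorem, ord_346(259) divides φ(346) = φ(2)·φ(173) = 1·172 = 172 = 2^2 · 43.
Divisors of 172: 1, 2, 4, 43, 86, 172.
Check 259^d mod 346 for each divisor in increasing order:
259^1 ≡ 259
259^2 ≡ 303
259^4 ≡ 119
259^43 ≡ 253
259^86 ≡ 345
259^172 ≡ 1
The smallest such exponent is 172, so the order of 259 is 172.

172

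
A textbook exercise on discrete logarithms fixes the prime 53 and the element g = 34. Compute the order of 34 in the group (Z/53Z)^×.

52

By Lagrange's theorem, ord_53(34) divides φ(53) = 53 − 1 = 52 = 2^2 · 13.
Divisors of 52: 1, 2, 4, 13, 26, 52.
Check 34^d mod 53 for each divisor in increasing order:
34^1 ≡ 34 (mod 53)
34^2 ≡ 43 (mod 53)
34^4 ≡ 47 (mod 53)
34^13 ≡ 23 (mod 53)
34^26 ≡ 52 (mod 53)
34^52 ≡ 1 (mod 53) ✓
The smallest such exponent is 52, so the order of 34 is 52.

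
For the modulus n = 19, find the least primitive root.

2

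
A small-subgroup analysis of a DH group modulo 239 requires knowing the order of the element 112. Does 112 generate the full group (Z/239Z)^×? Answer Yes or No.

φ(239) = 239 − 1 = 238 = 2 · 7 · 17.
It suffices to check that the order of 112 is not a proper divisor of 238: compute 112^(238/q) for q ∈ {2, 7, 17}.
112^119 ≡ 238 (mod 239)  [q = 2: ≢ 1 ✓]
112^34 ≡ 10 (mod 239)  [q = 7: ≢ 1 ✓]
112^14 ≡ 6 (mod 239)  [q = 17: ≢ 1 ✓]
Every test exponent gives a nontrivial residue, hence 112 generates the full group.

Yes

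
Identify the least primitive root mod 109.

6

φ(109) = 109 − 1 = 108 = 2^2 · 3^3.
g is a primitive root iff g^(108/q) ≢ 1 (mod 109) for each prime q ∈ {2, 3}.
g = 2: 2^54 ≡ 108; 2^36 ≡ 1 — hits 1, so not a primitive root.
g = 3: 3^54 ≡ 1 — hits 1, so not a primitive root.
g = 4: 4^54 ≡ 1 — hits 1, so not a primitive root.
g = 5: 5^54 ≡ 1 — hits 1, so not a primitive root.
g = 6: 6^54 ≡ 108; 6^36 ≡ 63 — none is 1, so 6 is a primitive root.
So 6 is the smallest generator of (Z/109Z)^×.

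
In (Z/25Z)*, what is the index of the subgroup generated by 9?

Since 9 ∈ (Z/25Z)^×, its order divides φ(25) = φ(5^2) = 5·(5−1) = 20 = 2^2 · 5.
Divisors of 20: 1, 2, 4, 5, 10, 20.
Test each divisor d:
9^1 ≡ 9 (mod 25)
9^2 ≡ 6 (mod 25)
9^4 ≡ 11 (mod 25)
9^5 ≡ 24 (mod 25)
9^10 ≡ 1 (mod 25) ✓
So ord_25(9) = 10, hence |⟨9⟩| = 10.
The index is φ(25) / ord(9) = 20 / 10 = 2.

2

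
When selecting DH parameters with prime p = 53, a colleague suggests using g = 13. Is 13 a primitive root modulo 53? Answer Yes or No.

No

φ(53) = 53 − 1 = 52 = 2^2 · 13.
13 is a primitive root mod 53 iff 13^(φ(53)/q) ≢ 1 for every prime q | φ(53), i.e. q ∈ {2, 13}.
13^26 ≡ 1 (mod 53)  [q = 2: ≡ 1 ✗]
13^4 ≡ 47 (mod 53)  [q = 13: ≢ 1 ✓]
Since 13^26 ≡ 1, the order of 13 divides 26 < 52, so 13 is not a primitive root.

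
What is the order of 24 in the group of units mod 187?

80

Since 24 ∈ (Z/187Z)^×, its order divides φ(187) = φ(11·17) = (11−1)·(17−1) = 10·16 = 160 = 2^5 · 5.
Divisors of 160: 1, 2, 4, 5, 8, 10, 16, 20, 32, 40, 80, 160.
Test each divisor d:
24^1 ≡ 24 (mod 187)
24^2 ≡ 15 (mod 187)
24^4 ≡ 38 (mod 187)
24^5 ≡ 164 (mod 187)
24^8 ≡ 135 (mod 187)
24^10 ≡ 155 (mod 187)
24^16 ≡ 86 (mod 187)
24^20 ≡ 89 (mod 187)
24^32 ≡ 103 (mod 187)
24^40 ≡ 67 (mod 187)
24^80 ≡ 1 (mod 187) ✓
Hence ord(24) = 80.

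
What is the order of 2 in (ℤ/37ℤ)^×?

36

By Lagrange's theorem, ord_37(2) divides φ(37) = 37 − 1 = 36 = 2^2 · 3^2.
Divisors of 36: 1, 2, 3, 4, 6, 9, 12, 18, 36.
Test each divisor d:
2^1 ≡ 2 (mod 37)
2^2 ≡ 4 (mod 37)
2^3 ≡ 8 (mod 37)
2^4 ≡ 16 (mod 37)
2^6 ≡ 27 (mod 37)
2^9 ≡ 31 (mod 37)
2^12 ≡ 26 (mod 37)
2^18 ≡ 36 (mod 37)
2^36 ≡ 1 (mod 37) ✓
Therefore the multiplicative order of 2 modulo 37 is 36.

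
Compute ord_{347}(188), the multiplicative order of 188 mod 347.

Since 188 ∈ (Z/347Z)^×, its order divides φ(347) = 347 − 1 = 346 = 2 · 173.
Divisors of 346: 1, 2, 173, 346.
Check 188^d mod 347 for each divisor in increasing order:
188^1 ≡ 188 (mod 347)
188^2 ≡ 297 (mod 347)
188^173 ≡ 346 (mod 347)
188^346 ≡ 1 (mod 347) ✓
Hence ord(188) = 346.

346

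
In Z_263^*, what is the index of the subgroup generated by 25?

The order of 25 must divide φ(263) = 263 − 1 = 262 = 2 · 131.
Divisors of 262: 1, 2, 131, 262.
Test each divisor d:
25^1 ≡ 25 (mod 263)
25^2 ≡ 99 (mod 263)
25^131 ≡ 1 (mod 263) ✓
So ord_263(25) = 131, hence |⟨25⟩| = 131.
The index is φ(263) / ord(25) = 262 / 131 = 2.

2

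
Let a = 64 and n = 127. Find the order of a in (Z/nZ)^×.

Since 64 ∈ (Z/127Z)^×, its order divides φ(127) = 127 − 1 = 126 = 2 · 3^2 · 7.
Divisors of 126: 1, 2, 3, 6, 7, 9, 14, 18, 21, 42, 63, 126.
Compute 64^d (mod 127) for the divisors d until we hit 1:
64^1 ≡ 64
64^2 ≡ 32
64^3 ≡ 16
64^6 ≡ 2
64^7 ≡ 1
Hence ord(64) = 7.

7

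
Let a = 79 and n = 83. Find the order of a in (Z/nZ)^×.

82

The order of 79 must divide φ(83) = 83 − 1 = 82 = 2 · 41.
Divisors of 82: 1, 2, 41, 82.
Test each divisor d:
79^1 ≡ 79 (mod 83)
79^2 ≡ 16 (mod 83)
79^41 ≡ 82 (mod 83)
79^82 ≡ 1 (mod 83) ✓
So ord_83(79) = 82.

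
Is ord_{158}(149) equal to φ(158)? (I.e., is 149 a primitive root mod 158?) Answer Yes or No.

Yes

φ(158) = φ(2)·φ(79) = 1·78 = 78 = 2 · 3 · 13.
Test 149^(78/q) mod 158 for each prime factor q of 78:
149^39 ≡ 157 (mod 158)  [q = 2: ≢ 1 ✓]
149^26 ≡ 55 (mod 158)  [q = 3: ≢ 1 ✓]
149^6 ≡ 87 (mod 158)  [q = 13: ≢ 1 ✓]
All checks pass, so 149 has order 78 and is a primitive root modulo 158.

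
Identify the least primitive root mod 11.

φ(11) = 11 − 1 = 10 = 2 · 5.
Test candidates g = 2, 3, … against the prime factors q ∈ {2, 5} of φ(11): g is a generator iff g^(10/q) ≢ 1 for every such q.
g = 2: 2^5 ≡ 10; 2^2 ≡ 4 — none is 1, so 2 is a primitive root.
Hence the least primitive root of 11 is 2.

2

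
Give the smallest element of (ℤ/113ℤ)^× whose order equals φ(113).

φ(113) = 113 − 1 = 112 = 2^4 · 7.
g is a primitive root iff g^(112/q) ≢ 1 (mod 113) for each prime q ∈ {2, 7}.
g = 2: 2^56 ≡ 1 — hits 1, so not a primitive root.
g = 3: 3^56 ≡ 112; 3^16 ≡ 49 — none is 1, so 3 is a primitive root.
The smallest primitive root modulo 113 is 3.

3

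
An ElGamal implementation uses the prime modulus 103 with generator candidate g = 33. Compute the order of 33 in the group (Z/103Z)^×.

ord(33) | φ(103) = 103 − 1 = 102 = 2 · 3 · 17.
Divisors of 102: 1, 2, 3, 6, 17, 34, 51, 102.
Test each divisor d:
33^1 ≡ 33 (mod 103)
33^2 ≡ 59 (mod 103)
33^3 ≡ 93 (mod 103)
33^6 ≡ 100 (mod 103)
33^17 ≡ 46 (mod 103)
33^34 ≡ 56 (mod 103)
33^51 ≡ 1 (mod 103) ✓
So ord_103(33) = 51.

51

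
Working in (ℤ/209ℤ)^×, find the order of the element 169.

45

Since 169 ∈ (Z/209Z)^×, its order divides φ(209) = φ(11·19) = (11−1)·(19−1) = 10·18 = 180 = 2^2 · 3^2 · 5.
Divisors of 180: 1, 2, 3, 4, 5, 6, 9, 10, 12, 15, 18, 20, 30, 36, 45, 60, 90, 180.
Test each divisor d:
169^1 ≡ 169 (mod 209)
169^2 ≡ 137 (mod 209)
169^3 ≡ 163 (mod 209)
169^4 ≡ 168 (mod 209)
169^5 ≡ 177 (mod 209)
169^6 ≡ 26 (mod 209)
169^9 ≡ 58 (mod 209)
169^10 ≡ 188 (mod 209)
169^12 ≡ 49 (mod 209)
169^15 ≡ 45 (mod 209)
169^18 ≡ 20 (mod 209)
169^20 ≡ 23 (mod 209)
169^30 ≡ 144 (mod 209)
169^36 ≡ 191 (mod 209)
169^45 ≡ 1 (mod 209) ✓
So ord_209(169) = 45.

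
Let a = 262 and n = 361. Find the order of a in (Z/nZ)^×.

18

By Lagrange's theorem, ord_361(262) divides φ(361) = φ(19^2) = 19·(19−1) = 342 = 2 · 3^2 · 19.
Divisors of 342: 1, 2, 3, 6, 9, 18, 19, 38, 57, 114, 171, 342.
Check 262^d mod 361 for each divisor in increasing order:
262^1 ≡ 262
262^2 ≡ 54
262^3 ≡ 69
262^6 ≡ 68
262^9 ≡ 360
262^18 ≡ 1
Therefore the multiplicative order of 262 modulo 361 is 18.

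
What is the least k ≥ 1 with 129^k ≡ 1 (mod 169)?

26

By Lagrange's theorem, ord_169(129) divides φ(169) = φ(13^2) = 13·(13−1) = 156 = 2^2 · 3 · 13.
Divisors of 156: 1, 2, 3, 4, 6, 12, 13, 26, 39, 52, 78, 156.
Evaluate successive powers at the divisors of 156:
129^1 ≡ 129
129^2 ≡ 79
129^3 ≡ 51
129^4 ≡ 157
129^6 ≡ 66
129^12 ≡ 131
129^13 ≡ 168
129^26 ≡ 1
So ord_169(129) = 26.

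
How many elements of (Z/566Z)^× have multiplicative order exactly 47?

φ(566) = φ(2)·φ(283) = 1·282 = 282 = 2 · 3 · 47.
Since (Z/566Z)^× is cyclic of order 282, the number of elements of order d is φ(d) when d | 282 and 0 otherwise.
47 | 282, and φ(47) = 47 − 1 = 46.

46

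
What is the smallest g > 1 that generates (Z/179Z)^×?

2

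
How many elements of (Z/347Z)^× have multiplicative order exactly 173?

172

φ(347) = 347 − 1 = 346 = 2 · 173.
In a cyclic group of order 346, there are φ(d) elements of order d for each divisor d of 346, and zero for non-divisors.
173 | 346, and φ(173) = 173 − 1 = 172.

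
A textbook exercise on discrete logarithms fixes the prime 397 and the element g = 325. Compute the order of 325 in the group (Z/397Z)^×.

396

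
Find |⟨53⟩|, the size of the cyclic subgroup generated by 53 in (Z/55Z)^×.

ord(53) | φ(55) = φ(5·11) = (5−1)·(11−1) = 4·10 = 40 = 2^3 · 5.
Divisors of 40: 1, 2, 4, 5, 8, 10, 20, 40.
Compute 53^d (mod 55) for the divisors d until we hit 1:
53^1 ≡ 53 (mod 55)
53^2 ≡ 4 (mod 55)
53^4 ≡ 16 (mod 55)
53^5 ≡ 23 (mod 55)
53^8 ≡ 36 (mod 55)
53^10 ≡ 34 (mod 55)
53^20 ≡ 1 (mod 55) ✓
Hence ord(53) = 20.

20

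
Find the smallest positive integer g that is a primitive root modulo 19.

φ(19) = 19 − 1 = 18 = 2 · 3^2.
Test candidates g = 2, 3, … against the prime factors q ∈ {2, 3} of φ(19): g is a generator iff g^(18/q) ≢ 1 for every such q.
g = 2: 2^9 ≡ 18; 2^6 ≡ 7 — none is 1, so 2 is a primitive root.
Hence the least primitive root of 19 is 2.

2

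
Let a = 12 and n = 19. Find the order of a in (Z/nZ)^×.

ord(12) | φ(19) = 19 − 1 = 18 = 2 · 3^2.
Divisors of 18: 1, 2, 3, 6, 9, 18.
Check 12^d mod 19 for each divisor in increasing order:
12^1 ≡ 12 (mod 19)
12^2 ≡ 11 (mod 19)
12^3 ≡ 18 (mod 19)
12^6 ≡ 1 (mod 19) ✓
The smallest such exponent is 6, so the order of 12 is 6.

6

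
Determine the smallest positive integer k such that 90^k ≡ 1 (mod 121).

The order of 90 must divide φ(121) = φ(11^2) = 11·(11−1) = 110 = 2 · 5 · 11.
Divisors of 110: 1, 2, 5, 10, 11, 22, 55, 110.
Compute 90^d (mod 121) for the divisors d until we hit 1:
90^1 ≡ 90 (mod 121)
90^2 ≡ 114 (mod 121)
90^5 ≡ 54 (mod 121)
90^10 ≡ 12 (mod 121)
90^11 ≡ 112 (mod 121)
90^22 ≡ 81 (mod 121)
90^55 ≡ 120 (mod 121)
90^110 ≡ 1 (mod 121) ✓
So ord_121(90) = 110.

110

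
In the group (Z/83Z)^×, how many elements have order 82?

φ(83) = 83 − 1 = 82 = 2 · 41.
(Z/83Z)^× is cyclic (|G| = 82); a cyclic group of order m has exactly φ(d) elements of each order d | m, and none otherwise.
82 = 2 · 41 divides 82, and φ(82) = 40.

40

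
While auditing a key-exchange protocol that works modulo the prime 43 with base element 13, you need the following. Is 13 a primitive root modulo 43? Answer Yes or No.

φ(43) = 43 − 1 = 42 = 2 · 3 · 7.
An element g generates (Z/43Z)^× iff g^(42/q) ≢ 1 (mod 43) for each prime q ∈ {2, 3, 7}.
13^21 ≡ 1 (mod 43)  [q = 2: ≡ 1 ✗]
13^14 ≡ 6 (mod 43)  [q = 3: ≢ 1 ✓]
13^6 ≡ 16 (mod 43)  [q = 7: ≢ 1 ✓]
The check at q = 2 fails, so 13 generates a proper subgroup.

No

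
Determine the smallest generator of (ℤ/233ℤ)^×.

3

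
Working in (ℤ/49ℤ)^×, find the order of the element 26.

42

ord(26) | φ(49) = φ(7^2) = 7·(7−1) = 42 = 2 · 3 · 7.
Divisors of 42: 1, 2, 3, 6, 7, 14, 21, 42.
Compute 26^d (mod 49) for the divisors d until we hit 1:
26^1 ≡ 26
26^2 ≡ 39
26^3 ≡ 34
26^6 ≡ 29
26^7 ≡ 19
26^14 ≡ 18
26^21 ≡ 48
26^42 ≡ 1
The smallest such exponent is 42, so the order of 26 is 42.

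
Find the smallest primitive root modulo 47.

φ(47) = 47 − 1 = 46 = 2 · 23.
g is a primitive root iff g^(46/q) ≢ 1 (mod 47) for each prime q ∈ {2, 23}.
g = 2: 2^23 ≡ 1 — hits 1, so not a primitive root.
g = 3: 3^23 ≡ 1 — hits 1, so not a primitive root.
g = 4: 4^23 ≡ 1 — hits 1, so not a primitive root.
g = 5: 5^23 ≡ 46; 5^2 ≡ 25 — none is 1, so 5 is a primitive root.
The smallest primitive root modulo 47 is 5.

5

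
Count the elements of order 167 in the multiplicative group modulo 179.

0

φ(179) = 179 − 1 = 178 = 2 · 89.
In a cyclic group of order 178, there are φ(d) elements of order d for each divisor d of 178, and zero for non-divisors.
Here 178 is not a multiple of 167, so there are no elements of order 167.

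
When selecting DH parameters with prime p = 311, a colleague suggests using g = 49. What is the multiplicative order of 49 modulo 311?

ord(49) | φ(311) = 311 − 1 = 310 = 2 · 5 · 31.
Divisors of 310: 1, 2, 5, 10, 31, 62, 155, 310.
Check 49^d mod 311 for each divisor in increasing order:
49^1 ≡ 49 (mod 311)
49^2 ≡ 224 (mod 311)
49^5 ≡ 169 (mod 311)
49^10 ≡ 260 (mod 311)
49^31 ≡ 1 (mod 311) ✓
So ord_311(49) = 31.

31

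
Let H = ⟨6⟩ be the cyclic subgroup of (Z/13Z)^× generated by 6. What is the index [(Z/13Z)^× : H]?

1

The order of 6 must divide φ(13) = 13 − 1 = 12 = 2^2 · 3.
Divisors of 12: 1, 2, 3, 4, 6, 12.
Test each divisor d:
6^1 ≡ 6 (mod 13)
6^2 ≡ 10 (mod 13)
6^3 ≡ 8 (mod 13)
6^4 ≡ 9 (mod 13)
6^6 ≡ 12 (mod 13)
6^12 ≡ 1 (mod 13) ✓
The order of 6 is 12, so the subgroup it generates has 12 elements.
The index is φ(13) / ord(6) = 12 / 12 = 1.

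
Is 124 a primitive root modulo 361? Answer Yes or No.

Yes

φ(361) = φ(19^2) = 19·(19−1) = 342 = 2 · 3^2 · 19.
An element g generates (Z/361Z)^× iff g^(342/q) ≢ 1 (mod 361) for each prime q ∈ {2, 3, 19}.
124^171 ≡ 360 (mod 361)  [q = 2: ≢ 1 ✓]
124^114 ≡ 68 (mod 361)  [q = 3: ≢ 1 ✓]
124^18 ≡ 58 (mod 361)  [q = 19: ≢ 1 ✓]
None equal 1, so ord_361(124) = 342: 124 is a primitive root.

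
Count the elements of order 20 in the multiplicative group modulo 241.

8

φ(241) = 241 − 1 = 240 = 2^4 · 3 · 5.
Since (Z/241Z)^× is cyclic of order 240, the number of elements of order d is φ(d) when d | 240 and 0 otherwise.
20 = 2^2 · 5 divides 240, and φ(20) = 8.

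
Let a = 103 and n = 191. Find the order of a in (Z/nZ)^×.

95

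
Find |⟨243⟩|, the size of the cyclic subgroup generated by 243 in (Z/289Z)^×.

272

By Lagrange's theorem, ord_289(243) divides φ(289) = φ(17^2) = 17·(17−1) = 272 = 2^4 · 17.
Divisors of 272: 1, 2, 4, 8, 16, 17, 34, 68, 136, 272.
Test each divisor d:
243^1 ≡ 243
243^2 ≡ 93
243^4 ≡ 268
243^8 ≡ 152
243^16 ≡ 273
243^17 ≡ 158
243^34 ≡ 110
243^68 ≡ 251
243^136 ≡ 288
243^272 ≡ 1
Hence ord(243) = 272.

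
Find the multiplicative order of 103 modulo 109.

Since 103 ∈ (Z/109Z)^×, its order divides φ(109) = 109 − 1 = 108 = 2^2 · 3^3.
Divisors of 108: 1, 2, 3, 4, 6, 9, 12, 18, 27, 36, 54, 108.
Test each divisor d:
103^1 ≡ 103 (mod 109)
103^2 ≡ 36 (mod 109)
103^3 ≡ 2 (mod 109)
103^4 ≡ 97 (mod 109)
103^6 ≡ 4 (mod 109)
103^9 ≡ 8 (mod 109)
103^12 ≡ 16 (mod 109)
103^18 ≡ 64 (mod 109)
103^27 ≡ 76 (mod 109)
103^36 ≡ 63 (mod 109)
103^54 ≡ 108 (mod 109)
103^108 ≡ 1 (mod 109) ✓
Hence ord(103) = 108.

108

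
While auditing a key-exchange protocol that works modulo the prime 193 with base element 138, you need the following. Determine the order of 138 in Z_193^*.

24

By Lagrange's theorem, ord_193(138) divides φ(193) = 193 − 1 = 192 = 2^6 · 3.
Divisors of 192: 1, 2, 3, 4, 6, 8, 12, 16, 24, 32, 48, 64, 96, 192.
Check 138^d mod 193 for each divisor in increasing order:
138^1 ≡ 138 (mod 193)
138^2 ≡ 130 (mod 193)
138^3 ≡ 184 (mod 193)
138^4 ≡ 109 (mod 193)
138^6 ≡ 81 (mod 193)
138^8 ≡ 108 (mod 193)
138^12 ≡ 192 (mod 193)
138^16 ≡ 84 (mod 193)
138^24 ≡ 1 (mod 193) ✓
The smallest such exponent is 24, so the order of 138 is 24.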